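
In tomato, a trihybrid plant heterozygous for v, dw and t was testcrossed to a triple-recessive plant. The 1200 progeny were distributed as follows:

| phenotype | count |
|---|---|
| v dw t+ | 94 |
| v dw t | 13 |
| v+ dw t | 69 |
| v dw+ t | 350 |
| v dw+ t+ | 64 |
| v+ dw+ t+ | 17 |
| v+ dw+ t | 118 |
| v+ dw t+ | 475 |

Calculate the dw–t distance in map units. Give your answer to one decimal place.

13.6 map units

The two most frequent reciprocal classes, v+ dw t+ and v dw+ t, are the parental types, so the F1 was v+ dw t+ / v dw+ t.
The two rarest classes, v+ dw+ t+ and v dw t, are the double crossovers. Comparing them with the parentals, only the dw allele has switched, so dw is the middle locus and the order is t – dw – v.
Crossovers in the t–dw interval produce the single-crossover classes v+ dw t and v dw+ t+ (69 + 64 = 133) plus the double crossovers (30).
RF(t–dw) = (133 + 30) / 1200 = 163/1200 = 0.1358 → 13.6 map units.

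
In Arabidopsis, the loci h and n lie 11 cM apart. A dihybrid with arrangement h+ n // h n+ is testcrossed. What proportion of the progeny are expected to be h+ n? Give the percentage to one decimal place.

44.5%

A map distance of 11 cM corresponds to a recombination frequency of 0.110.
The F1 is h+ n / h n+, so h+ n is a parental gamete class with expected frequency (1 − r)/2 = 0.890/2 = 0.4450.
That is 0.4450 = 44.5% of the progeny.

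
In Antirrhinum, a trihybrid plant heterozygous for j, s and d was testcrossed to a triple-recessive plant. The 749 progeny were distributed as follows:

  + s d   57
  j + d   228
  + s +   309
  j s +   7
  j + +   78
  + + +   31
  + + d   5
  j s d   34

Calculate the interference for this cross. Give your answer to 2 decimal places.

0.21

The two most frequent reciprocal classes, j + d and + s +, are the parental types, so the F1 was j + d / + s +.
The two rarest classes, + + d and j s +, are the double crossovers. Comparing them with the parentals, only the j allele has switched, so j is the middle locus and the order is d – j – s.
d–j: (135 + 12)/749 = 0.1963; j–s: (65 + 12)/749 = 0.1028.
Expected DCO frequency = 0.1963 × 0.1028 ≈ 0.02018; observed = 12/749 ≈ 0.01602.
Coefficient of coincidence = 0.01602/0.02018 ≈ 0.79; interference = 1 − 0.79 = 0.21.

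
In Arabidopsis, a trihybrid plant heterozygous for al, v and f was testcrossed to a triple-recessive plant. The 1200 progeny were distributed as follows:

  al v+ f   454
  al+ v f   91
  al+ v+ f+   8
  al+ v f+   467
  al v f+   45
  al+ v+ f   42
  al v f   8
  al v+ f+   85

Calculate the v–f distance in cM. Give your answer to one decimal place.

16.0 cM

The two most frequent reciprocal classes, al v+ f and al+ v f+, are the parental types, so the F1 was al v+ f / al+ v f+.
The two rarest classes, al v f and al+ v+ f+, are the double crossovers. Comparing them with the parentals, only the v allele has switched, so v is the middle locus and the order is f – v – al.
Crossovers in the f–v interval produce the single-crossover classes al v+ f+ and al+ v f (85 + 91 = 176) plus the double crossovers (16).
RF(f–v) = (176 + 16) / 1200 = 192/1200 = 0.1600 → 16.0 cM.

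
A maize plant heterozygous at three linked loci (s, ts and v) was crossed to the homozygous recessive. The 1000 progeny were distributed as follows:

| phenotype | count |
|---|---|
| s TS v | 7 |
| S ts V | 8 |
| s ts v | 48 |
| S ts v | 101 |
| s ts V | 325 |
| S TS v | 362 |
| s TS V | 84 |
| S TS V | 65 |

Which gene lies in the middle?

s

The two most frequent reciprocal classes, s ts V and S TS v, are the parental types, so the F1 was s ts V / S TS v.
The two rarest classes, S ts V and s TS v, are the double crossovers. Comparing them with the parentals, only the s allele has switched, so s is the middle locus and the order is ts – s – v.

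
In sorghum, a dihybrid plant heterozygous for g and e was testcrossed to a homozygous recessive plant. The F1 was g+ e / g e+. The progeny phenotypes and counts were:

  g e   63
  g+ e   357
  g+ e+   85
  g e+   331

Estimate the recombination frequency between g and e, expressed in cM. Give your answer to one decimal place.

The recombinant classes are g+ e+ and g e: 85 + 63 = 148.
Recombination frequency = 148/836 = 0.1770 ≈ 17.7%, i.e. 17.7 cM.

17.7 cM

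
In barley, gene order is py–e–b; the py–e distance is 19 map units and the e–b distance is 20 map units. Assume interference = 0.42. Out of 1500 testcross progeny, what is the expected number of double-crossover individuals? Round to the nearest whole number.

33

Map distances give recombination frequencies of 0.190 and 0.200 for the two intervals.
With interference 0.42 (so coincidence = 0.58), expected double-crossover frequency = 0.190 × 0.200 × 0.58 = 0.02204.
Expected number = 0.02204 × 1500 = 33.06 ≈ 33.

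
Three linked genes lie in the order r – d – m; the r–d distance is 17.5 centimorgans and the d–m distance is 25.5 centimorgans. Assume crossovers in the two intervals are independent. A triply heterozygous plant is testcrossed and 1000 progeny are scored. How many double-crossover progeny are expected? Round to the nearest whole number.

Map distances give recombination frequencies of 0.175 and 0.255 for the two intervals.
With no interference, expected double-crossover frequency = 0.175 × 0.255 = 0.04462.
Expected number = 0.04462 × 1000 = 44.62 ≈ 45.

45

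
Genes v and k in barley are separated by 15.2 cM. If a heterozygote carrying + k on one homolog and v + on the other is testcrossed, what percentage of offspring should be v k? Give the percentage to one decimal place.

A map distance of 15.2 cM corresponds to a recombination frequency of 0.152.
The F1 is + k / v +, so v k is a recombinant gamete class with expected frequency r/2 = 0.152/2 = 0.0760.
That is 0.0760 = 7.6% of the progeny.

7.6%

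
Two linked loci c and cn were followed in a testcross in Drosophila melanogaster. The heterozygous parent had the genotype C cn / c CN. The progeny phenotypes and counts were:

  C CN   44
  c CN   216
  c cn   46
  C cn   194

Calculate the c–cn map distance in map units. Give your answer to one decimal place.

18.0 map units

The recombinant classes are C CN and c cn: 44 + 46 = 90.
Recombination frequency = 90/500 = 0.1800 ≈ 18.0%, i.e. 18.0 map units.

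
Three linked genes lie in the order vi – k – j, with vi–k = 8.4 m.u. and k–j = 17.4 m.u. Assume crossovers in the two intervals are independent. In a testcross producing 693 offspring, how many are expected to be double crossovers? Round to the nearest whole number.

10

Map distances give recombination frequencies of 0.084 and 0.174 for the two intervals.
With no interference, expected double-crossover frequency = 0.084 × 0.174 = 0.01462.
Expected number = 0.01462 × 693 = 10.13 ≈ 10.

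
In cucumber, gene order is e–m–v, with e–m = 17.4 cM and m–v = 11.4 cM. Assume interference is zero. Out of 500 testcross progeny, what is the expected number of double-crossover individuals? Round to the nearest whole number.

10

Map distances give recombination frequencies of 0.174 and 0.114 for the two intervals.
With no interference, expected double-crossover frequency = 0.174 × 0.114 = 0.01984.
Expected number = 0.01984 × 500 = 9.92 ≈ 10.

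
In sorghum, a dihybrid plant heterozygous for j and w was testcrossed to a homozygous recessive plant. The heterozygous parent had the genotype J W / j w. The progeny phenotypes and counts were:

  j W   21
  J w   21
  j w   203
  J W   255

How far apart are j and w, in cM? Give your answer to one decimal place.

The recombinant classes are J w and j W: 21 + 21 = 42.
Recombination frequency = 42/500 = 0.0840 ≈ 8.4%, i.e. 8.4 cM.

8.4 cM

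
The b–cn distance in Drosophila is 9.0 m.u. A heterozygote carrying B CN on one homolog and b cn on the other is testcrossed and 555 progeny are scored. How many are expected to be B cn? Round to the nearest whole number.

A map distance of 9.0 m.u. corresponds to a recombination frequency of 0.090.
The F1 is B CN / b cn, so B cn is a recombinant gamete class with expected frequency r/2 = 0.090/2 = 0.0450.
Expected number = 0.0450 × 555 = 24.97 ≈ 25.

25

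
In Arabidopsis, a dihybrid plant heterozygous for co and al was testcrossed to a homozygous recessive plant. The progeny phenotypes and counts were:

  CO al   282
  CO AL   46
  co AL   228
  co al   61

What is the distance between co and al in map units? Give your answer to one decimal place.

The two most frequent classes, CO al (282) and co AL (228), are the parental types, so the F1 was CO al / co AL.
The recombinant classes are CO AL and co al: 46 + 61 = 107.
Recombination frequency = 107/617 = 0.1734 ≈ 17.3%, i.e. 17.3 map units.

17.3 map units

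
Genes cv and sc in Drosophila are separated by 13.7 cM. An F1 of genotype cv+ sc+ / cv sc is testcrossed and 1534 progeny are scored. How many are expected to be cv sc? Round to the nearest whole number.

662

A map distance of 13.7 cM corresponds to a recombination frequency of 0.137.
The F1 is cv+ sc+ / cv sc, so cv sc is a parental gamete class with expected frequency (1 − r)/2 = 0.863/2 = 0.4315.
Expected number = 0.4315 × 1534 = 661.92 ≈ 662.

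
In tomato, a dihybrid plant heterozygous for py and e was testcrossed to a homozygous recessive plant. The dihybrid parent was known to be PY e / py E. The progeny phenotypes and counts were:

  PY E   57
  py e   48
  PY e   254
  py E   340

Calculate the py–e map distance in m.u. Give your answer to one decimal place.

The recombinant classes are PY E and py e: 57 + 48 = 105.
Recombination frequency = 105/699 = 0.1502 ≈ 15.0%, i.e. 15.0 m.u.

15.0 m.u.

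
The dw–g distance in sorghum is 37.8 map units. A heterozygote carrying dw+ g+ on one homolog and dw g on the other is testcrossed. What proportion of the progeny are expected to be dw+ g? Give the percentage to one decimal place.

A map distance of 37.8 map units corresponds to a recombination frequency of 0.378.
The F1 is dw+ g+ / dw g, so dw+ g is a recombinant gamete class with expected frequency r/2 = 0.378/2 = 0.1890.
That is 0.1890 = 18.9% of the progeny.

18.9%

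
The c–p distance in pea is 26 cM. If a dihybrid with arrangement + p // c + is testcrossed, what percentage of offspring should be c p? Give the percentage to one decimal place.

A map distance of 26 cM corresponds to a recombination frequency of 0.260.
The F1 is + p / c +, so c p is a recombinant gamete class with expected frequency r/2 = 0.260/2 = 0.1300.
That is 0.1300 = 13.0% of the progeny.

13.0%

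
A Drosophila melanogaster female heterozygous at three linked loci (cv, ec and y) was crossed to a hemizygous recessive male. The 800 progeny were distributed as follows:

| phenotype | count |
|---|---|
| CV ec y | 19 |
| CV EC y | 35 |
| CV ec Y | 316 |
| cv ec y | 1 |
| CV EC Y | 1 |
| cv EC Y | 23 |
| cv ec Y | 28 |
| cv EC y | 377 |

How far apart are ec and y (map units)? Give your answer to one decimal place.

The two most frequent reciprocal classes, CV ec Y and cv EC y, are the parental types, so the F1 was CV ec Y / cv EC y.
The two rarest classes, CV EC Y and cv ec y, are the double crossovers. Comparing them with the parentals, only the ec allele has switched, so ec is the middle locus and the order is y – ec – cv.
Crossovers in the y–ec interval produce the single-crossover classes CV ec y and cv EC Y (19 + 23 = 42) plus the double crossovers (2).
RF(y–ec) = (42 + 2) / 800 = 44/800 = 0.0550 → 5.5 map units.

5.5 map units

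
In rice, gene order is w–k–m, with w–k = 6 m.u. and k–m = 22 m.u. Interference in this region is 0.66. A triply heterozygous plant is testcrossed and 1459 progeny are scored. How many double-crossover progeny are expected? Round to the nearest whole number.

7

Map distances give recombination frequencies of 0.060 and 0.220 for the two intervals.
With interference 0.66 (so coincidence = 0.34), expected double-crossover frequency = 0.060 × 0.220 × 0.34 = 0.00449.
Expected number = 0.00449 × 1459 = 6.55 ≈ 7.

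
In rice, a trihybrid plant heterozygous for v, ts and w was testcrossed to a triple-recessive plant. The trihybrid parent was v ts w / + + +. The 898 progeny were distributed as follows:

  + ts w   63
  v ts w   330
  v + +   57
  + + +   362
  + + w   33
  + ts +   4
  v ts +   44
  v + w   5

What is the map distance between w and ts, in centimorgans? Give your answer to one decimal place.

The two rarest classes, v + w and + ts +, are the double crossovers. Comparing them with the parentals, only the ts allele has switched, so ts is the middle locus and the order is v – ts – w.
Crossovers in the ts–w interval produce the single-crossover classes v ts + and + + w (44 + 33 = 77) plus the double crossovers (9).
RF(ts–w) = (77 + 9) / 898 = 86/898 = 0.0958 → 9.6 centimorgans.

9.6 centimorgans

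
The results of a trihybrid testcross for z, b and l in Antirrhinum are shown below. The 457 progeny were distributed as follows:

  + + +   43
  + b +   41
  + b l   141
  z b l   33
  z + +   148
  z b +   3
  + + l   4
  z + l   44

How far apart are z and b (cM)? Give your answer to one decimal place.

The two most frequent reciprocal classes, + b l and z + +, are the parental types, so the F1 was + b l / z + +.
The two rarest classes, + + l and z b +, are the double crossovers. Comparing them with the parentals, only the b allele has switched, so b is the middle locus and the order is l – b – z.
Crossovers in the b–z interval produce the single-crossover classes z b l and + + + (33 + 43 = 76) plus the double crossovers (7).
RF(b–z) = (76 + 7) / 457 = 83/457 = 0.1816 → 18.2 cM.

18.2 cM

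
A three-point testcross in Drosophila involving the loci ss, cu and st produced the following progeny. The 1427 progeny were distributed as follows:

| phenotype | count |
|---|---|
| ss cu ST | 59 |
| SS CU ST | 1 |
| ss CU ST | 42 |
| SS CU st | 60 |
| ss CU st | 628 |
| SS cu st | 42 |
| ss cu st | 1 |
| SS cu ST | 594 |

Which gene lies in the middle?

cu

The two most frequent reciprocal classes, SS cu ST and ss CU st, are the parental types, so the F1 was SS cu ST / ss CU st.
The two rarest classes, SS CU ST and ss cu st, are the double crossovers. Comparing them with the parentals, only the cu allele has switched, so cu is the middle locus and the order is st – cu – ss.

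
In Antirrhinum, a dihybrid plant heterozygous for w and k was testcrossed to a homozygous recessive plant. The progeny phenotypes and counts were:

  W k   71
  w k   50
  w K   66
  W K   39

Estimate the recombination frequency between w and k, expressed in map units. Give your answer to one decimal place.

39.4 map units

The two most frequent classes, W k (71) and w K (66), are the parental types, so the F1 was W k / w K.
The recombinant classes are W K and w k: 39 + 50 = 89.
Recombination frequency = 89/226 = 0.3938 ≈ 39.4%, i.e. 39.4 map units.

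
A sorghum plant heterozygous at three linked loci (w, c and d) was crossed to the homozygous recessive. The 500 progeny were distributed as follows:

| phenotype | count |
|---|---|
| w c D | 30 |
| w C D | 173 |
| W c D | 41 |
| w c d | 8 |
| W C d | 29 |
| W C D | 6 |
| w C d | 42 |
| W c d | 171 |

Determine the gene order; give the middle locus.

w

The two most frequent reciprocal classes, W c d and w C D, are the parental types, so the F1 was W c d / w C D.
The two rarest classes, w c d and W C D, are the double crossovers. Comparing them with the parentals, only the w allele has switched, so w is the middle locus and the order is d – w – c.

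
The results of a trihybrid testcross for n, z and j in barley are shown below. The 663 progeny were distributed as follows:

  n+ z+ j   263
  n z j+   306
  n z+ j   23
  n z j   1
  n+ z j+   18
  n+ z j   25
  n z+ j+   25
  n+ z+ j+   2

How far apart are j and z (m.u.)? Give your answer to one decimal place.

8.0 m.u.

The two most frequent reciprocal classes, n+ z+ j and n z j+, are the parental types, so the F1 was n+ z+ j / n z j+.
The two rarest classes, n+ z+ j+ and n z j, are the double crossovers. Comparing them with the parentals, only the j allele has switched, so j is the middle locus and the order is n – j – z.
Crossovers in the j–z interval produce the single-crossover classes n+ z j and n z+ j+ (25 + 25 = 50) plus the double crossovers (3).
RF(j–z) = (50 + 3) / 663 = 53/663 = 0.0799 → 8.0 m.u.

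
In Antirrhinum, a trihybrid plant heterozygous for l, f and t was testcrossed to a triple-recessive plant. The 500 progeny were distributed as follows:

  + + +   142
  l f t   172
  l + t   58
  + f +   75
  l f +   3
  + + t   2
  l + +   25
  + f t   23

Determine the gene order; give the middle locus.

The two most frequent reciprocal classes, + + + and l f t, are the parental types, so the F1 was + + + / l f t.
The two rarest classes, + + t and l f +, are the double crossovers. Comparing them with the parentals, only the t allele has switched, so t is the middle locus and the order is l – t – f.

t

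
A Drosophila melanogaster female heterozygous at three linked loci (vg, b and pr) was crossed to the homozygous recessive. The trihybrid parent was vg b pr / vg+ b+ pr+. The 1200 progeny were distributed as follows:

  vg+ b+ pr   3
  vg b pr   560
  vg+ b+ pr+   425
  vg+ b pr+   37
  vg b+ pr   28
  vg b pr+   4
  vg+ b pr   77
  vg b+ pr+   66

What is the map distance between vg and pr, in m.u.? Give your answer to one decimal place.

12.5 m.u.

The two rarest classes, vg b pr+ and vg+ b+ pr, are the double crossovers. Comparing them with the parentals, only the pr allele has switched, so pr is the middle locus and the order is vg – pr – b.
Crossovers in the vg–pr interval produce the single-crossover classes vg+ b pr and vg b+ pr+ (77 + 66 = 143) plus the double crossovers (7).
RF(vg–pr) = (143 + 7) / 1200 = 150/1200 = 0.1250 → 12.5 m.u.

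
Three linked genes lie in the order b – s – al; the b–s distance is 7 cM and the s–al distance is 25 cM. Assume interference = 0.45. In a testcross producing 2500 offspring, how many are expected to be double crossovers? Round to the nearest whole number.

Map distances give recombination frequencies of 0.070 and 0.250 for the two intervals.
With interference 0.45 (so coincidence = 0.55), expected double-crossover frequency = 0.070 × 0.250 × 0.55 = 0.00963.
Expected number = 0.00963 × 2500 = 24.06 ≈ 24.

24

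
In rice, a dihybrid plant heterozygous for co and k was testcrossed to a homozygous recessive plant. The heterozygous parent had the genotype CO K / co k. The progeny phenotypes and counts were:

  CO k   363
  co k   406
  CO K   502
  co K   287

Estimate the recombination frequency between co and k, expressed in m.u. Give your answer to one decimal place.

The recombinant classes are CO k and co K: 363 + 287 = 650.
Recombination frequency = 650/1558 = 0.4172 ≈ 41.7%, i.e. 41.7 m.u.

41.7 m.u.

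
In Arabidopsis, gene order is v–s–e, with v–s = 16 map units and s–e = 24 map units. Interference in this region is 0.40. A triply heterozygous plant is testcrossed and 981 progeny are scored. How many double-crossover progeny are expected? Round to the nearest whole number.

Map distances give recombination frequencies of 0.160 and 0.240 for the two intervals.
With interference 0.40 (so coincidence = 0.60), expected double-crossover frequency = 0.160 × 0.240 × 0.60 = 0.02304.
Expected number = 0.02304 × 981 = 22.60 ≈ 23.

23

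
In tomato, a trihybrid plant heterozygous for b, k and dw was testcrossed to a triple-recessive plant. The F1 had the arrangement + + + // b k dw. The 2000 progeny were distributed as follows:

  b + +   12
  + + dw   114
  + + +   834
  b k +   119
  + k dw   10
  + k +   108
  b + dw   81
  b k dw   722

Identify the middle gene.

The two rarest classes, b + + and + k dw, are the double crossovers. Comparing them with the parentals, only the b allele has switched, so b is the middle locus and the order is k – b – dw.

b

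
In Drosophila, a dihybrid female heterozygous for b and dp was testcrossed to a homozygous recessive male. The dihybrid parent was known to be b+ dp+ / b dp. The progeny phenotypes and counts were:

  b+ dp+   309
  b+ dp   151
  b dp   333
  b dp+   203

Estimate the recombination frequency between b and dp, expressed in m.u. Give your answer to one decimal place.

The recombinant classes are b+ dp and b dp+: 151 + 203 = 354.
Recombination frequency = 354/996 = 0.3554 ≈ 35.5%, i.e. 35.5 m.u.

35.5 m.u.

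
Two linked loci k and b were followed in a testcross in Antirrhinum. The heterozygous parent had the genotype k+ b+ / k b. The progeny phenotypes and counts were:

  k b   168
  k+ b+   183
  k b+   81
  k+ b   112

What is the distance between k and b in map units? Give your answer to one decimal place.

35.5 map units

The recombinant classes are k+ b and k b+: 112 + 81 = 193.
Recombination frequency = 193/544 = 0.3548 ≈ 35.5%, i.e. 35.5 map units.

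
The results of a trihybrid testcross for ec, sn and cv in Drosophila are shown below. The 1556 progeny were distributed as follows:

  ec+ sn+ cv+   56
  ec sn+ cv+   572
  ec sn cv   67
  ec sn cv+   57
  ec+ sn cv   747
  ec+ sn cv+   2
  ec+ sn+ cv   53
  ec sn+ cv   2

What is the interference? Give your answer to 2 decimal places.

The two most frequent reciprocal classes, ec+ sn cv and ec sn+ cv+, are the parental types, so the F1 was ec+ sn cv / ec sn+ cv+.
The two rarest classes, ec+ sn cv+ and ec sn+ cv, are the double crossovers. Comparing them with the parentals, only the cv allele has switched, so cv is the middle locus and the order is ec – cv – sn.
ec–cv: (123 + 4)/1556 = 0.0816; cv–sn: (110 + 4)/1556 = 0.0733.
Expected DCO frequency = 0.0816 × 0.0733 ≈ 0.00598; observed = 4/1556 ≈ 0.00257.
Coefficient of coincidence = 0.00257/0.00598 ≈ 0.43; interference = 1 − 0.43 = 0.57.

0.57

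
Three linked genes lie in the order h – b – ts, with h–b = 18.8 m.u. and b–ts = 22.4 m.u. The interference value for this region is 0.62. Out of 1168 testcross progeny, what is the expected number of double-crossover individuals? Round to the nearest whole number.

19

Map distances give recombination frequencies of 0.188 and 0.224 for the two intervals.
With interference 0.62 (so coincidence = 0.38), expected double-crossover frequency = 0.188 × 0.224 × 0.38 = 0.01600.
Expected number = 0.01600 × 1168 = 18.69 ≈ 19.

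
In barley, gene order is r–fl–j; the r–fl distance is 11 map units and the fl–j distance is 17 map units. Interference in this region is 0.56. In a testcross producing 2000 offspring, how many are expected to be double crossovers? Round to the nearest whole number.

16

Map distances give recombination frequencies of 0.110 and 0.170 for the two intervals.
With interference 0.56 (so coincidence = 0.44), expected double-crossover frequency = 0.110 × 0.170 × 0.44 = 0.00823.
Expected number = 0.00823 × 2000 = 16.46 ≈ 16.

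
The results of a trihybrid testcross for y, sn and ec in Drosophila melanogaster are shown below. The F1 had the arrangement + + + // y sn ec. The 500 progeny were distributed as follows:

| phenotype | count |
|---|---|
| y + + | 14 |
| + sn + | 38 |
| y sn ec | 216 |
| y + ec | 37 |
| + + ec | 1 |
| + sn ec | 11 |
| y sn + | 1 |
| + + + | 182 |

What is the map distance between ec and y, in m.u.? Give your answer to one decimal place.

5.4 m.u.

The two rarest classes, + + ec and y sn +, are the double crossovers. Comparing them with the parentals, only the ec allele has switched, so ec is the middle locus and the order is sn – ec – y.
Crossovers in the ec–y interval produce the single-crossover classes y + + and + sn ec (14 + 11 = 25) plus the double crossovers (2).
RF(ec–y) = (25 + 2) / 500 = 27/500 = 0.0540 → 5.4 m.u.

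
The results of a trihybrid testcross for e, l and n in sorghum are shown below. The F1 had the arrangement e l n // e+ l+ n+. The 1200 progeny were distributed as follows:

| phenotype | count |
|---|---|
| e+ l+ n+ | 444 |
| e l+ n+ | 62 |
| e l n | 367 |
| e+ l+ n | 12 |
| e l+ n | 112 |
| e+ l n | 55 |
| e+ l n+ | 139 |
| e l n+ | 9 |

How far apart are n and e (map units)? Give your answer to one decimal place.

The two rarest classes, e l n+ and e+ l+ n, are the double crossovers. Comparing them with the parentals, only the n allele has switched, so n is the middle locus and the order is l – n – e.
Crossovers in the n–e interval produce the single-crossover classes e+ l n and e l+ n+ (55 + 62 = 117) plus the double crossovers (21).
RF(n–e) = (117 + 21) / 1200 = 138/1200 = 0.1150 → 11.5 map units.

11.5 map units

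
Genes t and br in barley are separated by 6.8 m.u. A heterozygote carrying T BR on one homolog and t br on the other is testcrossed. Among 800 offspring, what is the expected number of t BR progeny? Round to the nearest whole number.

A map distance of 6.8 m.u. corresponds to a recombination frequency of 0.068.
The F1 is T BR / t br, so t BR is a recombinant gamete class with expected frequency r/2 = 0.068/2 = 0.0340.
Expected number = 0.0340 × 800 = 27.20 ≈ 27.

27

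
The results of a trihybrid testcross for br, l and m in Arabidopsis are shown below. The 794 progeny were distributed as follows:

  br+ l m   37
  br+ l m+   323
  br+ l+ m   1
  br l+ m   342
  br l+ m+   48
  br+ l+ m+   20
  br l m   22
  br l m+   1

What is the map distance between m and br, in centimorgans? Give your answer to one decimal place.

The two most frequent reciprocal classes, br l+ m and br+ l m+, are the parental types, so the F1 was br l+ m / br+ l m+.
The two rarest classes, br+ l+ m and br l m+, are the double crossovers. Comparing them with the parentals, only the br allele has switched, so br is the middle locus and the order is l – br – m.
Crossovers in the br–m interval produce the single-crossover classes br l+ m+ and br+ l m (48 + 37 = 85) plus the double crossovers (2).
RF(br–m) = (85 + 2) / 794 = 87/794 = 0.1096 → 11.0 centimorgans.

11.0 centimorgans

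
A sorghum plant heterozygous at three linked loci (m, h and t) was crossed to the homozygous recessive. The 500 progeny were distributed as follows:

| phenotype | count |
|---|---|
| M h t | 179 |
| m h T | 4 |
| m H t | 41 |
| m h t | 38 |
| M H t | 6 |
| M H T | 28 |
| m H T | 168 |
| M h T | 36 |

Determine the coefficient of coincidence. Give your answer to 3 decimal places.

0.756

The two most frequent reciprocal classes, m H T and M h t, are the parental types, so the F1 was m H T / M h t.
The two rarest classes, m h T and M H t, are the double crossovers. Comparing them with the parentals, only the h allele has switched, so h is the middle locus and the order is m – h – t.
m–h: (66 + 10)/500 = 0.1520; h–t: (77 + 10)/500 = 0.1740.
Expected DCO frequency = 0.1520 × 0.1740 ≈ 0.02645; observed = 10/500 ≈ 0.02000.
Coefficient of coincidence = 0.02000/0.02645 ≈ 0.756.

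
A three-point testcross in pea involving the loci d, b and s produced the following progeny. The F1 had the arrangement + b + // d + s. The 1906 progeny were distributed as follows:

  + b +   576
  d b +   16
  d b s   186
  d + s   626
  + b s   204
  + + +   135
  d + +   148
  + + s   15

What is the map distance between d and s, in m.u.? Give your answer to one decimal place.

The two rarest classes, d b + and + + s, are the double crossovers. Comparing them with the parentals, only the d allele has switched, so d is the middle locus and the order is s – d – b.
Crossovers in the s–d interval produce the single-crossover classes + b s and d + + (204 + 148 = 352) plus the double crossovers (31).
RF(s–d) = (352 + 31) / 1906 = 383/1906 = 0.2009 → 20.1 m.u.

20.1 m.u.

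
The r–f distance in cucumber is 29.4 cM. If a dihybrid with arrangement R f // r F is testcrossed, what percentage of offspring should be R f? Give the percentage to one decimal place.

35.3%

A map distance of 29.4 cM corresponds to a recombination frequency of 0.294.
The F1 is R f / r F, so R f is a parental gamete class with expected frequency (1 − r)/2 = 0.706/2 = 0.3530.
That is 0.3530 = 35.3% of the progeny.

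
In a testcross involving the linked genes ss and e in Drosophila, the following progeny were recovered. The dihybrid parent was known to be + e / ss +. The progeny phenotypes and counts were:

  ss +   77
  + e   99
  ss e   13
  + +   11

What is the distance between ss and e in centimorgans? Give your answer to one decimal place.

12.0 centimorgans

The recombinant classes are + + and ss e: 11 + 13 = 24.
Recombination frequency = 24/200 = 0.1200 ≈ 12.0%, i.e. 12.0 centimorgans.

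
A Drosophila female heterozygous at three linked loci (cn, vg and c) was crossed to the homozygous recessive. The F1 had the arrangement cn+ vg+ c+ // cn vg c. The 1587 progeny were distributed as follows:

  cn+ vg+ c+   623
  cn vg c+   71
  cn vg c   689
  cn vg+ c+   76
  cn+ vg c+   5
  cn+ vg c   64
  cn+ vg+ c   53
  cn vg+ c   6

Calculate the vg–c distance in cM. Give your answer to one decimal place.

The two rarest classes, cn+ vg c+ and cn vg+ c, are the double crossovers. Comparing them with the parentals, only the vg allele has switched, so vg is the middle locus and the order is c – vg – cn.
Crossovers in the c–vg interval produce the single-crossover classes cn+ vg+ c and cn vg c+ (53 + 71 = 124) plus the double crossovers (11).
RF(c–vg) = (124 + 11) / 1587 = 135/1587 = 0.0851 → 8.5 cM.

8.5 cM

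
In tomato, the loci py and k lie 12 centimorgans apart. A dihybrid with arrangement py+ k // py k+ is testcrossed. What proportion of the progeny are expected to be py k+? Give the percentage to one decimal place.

A map distance of 12 centimorgans corresponds to a recombination frequency of 0.120.
The F1 is py+ k / py k+, so py k+ is a parental gamete class with expected frequency (1 − r)/2 = 0.880/2 = 0.4400.
That is 0.4400 = 44.0% of the progeny.

44.0%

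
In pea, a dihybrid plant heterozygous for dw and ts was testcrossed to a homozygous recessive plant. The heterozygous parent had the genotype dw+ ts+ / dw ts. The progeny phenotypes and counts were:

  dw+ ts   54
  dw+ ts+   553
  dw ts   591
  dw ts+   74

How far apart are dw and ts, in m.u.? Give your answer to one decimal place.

The recombinant classes are dw+ ts and dw ts+: 54 + 74 = 128.
Recombination frequency = 128/1272 = 0.1006 ≈ 10.1%, i.e. 10.1 m.u.

10.1 m.u.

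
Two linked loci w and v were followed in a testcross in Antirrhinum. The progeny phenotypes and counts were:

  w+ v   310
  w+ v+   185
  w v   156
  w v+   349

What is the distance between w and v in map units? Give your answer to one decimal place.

34.1 map units

The two most frequent classes, w+ v (310) and w v+ (349), are the parental types, so the F1 was w+ v / w v+.
The recombinant classes are w+ v+ and w v: 185 + 156 = 341.
Recombination frequency = 341/1000 = 0.3410 ≈ 34.1%, i.e. 34.1 map units.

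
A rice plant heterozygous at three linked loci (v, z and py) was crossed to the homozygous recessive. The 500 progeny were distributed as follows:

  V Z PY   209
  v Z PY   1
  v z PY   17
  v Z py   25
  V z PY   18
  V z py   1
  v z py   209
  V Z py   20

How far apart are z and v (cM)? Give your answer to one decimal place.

The two most frequent reciprocal classes, V Z PY and v z py, are the parental types, so the F1 was V Z PY / v z py.
The two rarest classes, v Z PY and V z py, are the double crossovers. Comparing them with the parentals, only the v allele has switched, so v is the middle locus and the order is py – v – z.
Crossovers in the v–z interval produce the single-crossover classes V z PY and v Z py (18 + 25 = 43) plus the double crossovers (2).
RF(v–z) = (43 + 2) / 500 = 45/500 = 0.0900 → 9.0 cM.

9.0 cM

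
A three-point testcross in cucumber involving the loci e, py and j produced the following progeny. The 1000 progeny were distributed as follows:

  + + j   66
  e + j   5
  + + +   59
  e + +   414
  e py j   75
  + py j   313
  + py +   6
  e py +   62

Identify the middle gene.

The two most frequent reciprocal classes, + py j and e + +, are the parental types, so the F1 was + py j / e + +.
The two rarest classes, + py + and e + j, are the double crossovers. Comparing them with the parentals, only the j allele has switched, so j is the middle locus and the order is e – j – py.

j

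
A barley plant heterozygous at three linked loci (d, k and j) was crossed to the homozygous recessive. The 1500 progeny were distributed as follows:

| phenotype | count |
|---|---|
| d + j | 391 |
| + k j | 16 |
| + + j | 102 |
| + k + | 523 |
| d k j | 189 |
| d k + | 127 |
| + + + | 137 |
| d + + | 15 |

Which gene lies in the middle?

The two most frequent reciprocal classes, d + j and + k +, are the parental types, so the F1 was d + j / + k +.
The two rarest classes, d + + and + k j, are the double crossovers. Comparing them with the parentals, only the j allele has switched, so j is the middle locus and the order is k – j – d.

j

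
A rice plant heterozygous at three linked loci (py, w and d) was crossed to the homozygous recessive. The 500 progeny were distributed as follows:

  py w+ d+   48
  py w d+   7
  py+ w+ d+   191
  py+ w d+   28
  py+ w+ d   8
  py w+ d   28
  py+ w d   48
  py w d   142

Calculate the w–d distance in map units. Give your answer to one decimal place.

The two most frequent reciprocal classes, py+ w+ d+ and py w d, are the parental types, so the F1 was py+ w+ d+ / py w d.
The two rarest classes, py+ w+ d and py w d+, are the double crossovers. Comparing them with the parentals, only the d allele has switched, so d is the middle locus and the order is w – d – py.
Crossovers in the w–d interval produce the single-crossover classes py+ w d+ and py w+ d (28 + 28 = 56) plus the double crossovers (15).
RF(w–d) = (56 + 15) / 500 = 71/500 = 0.1420 → 14.2 map units.

14.2 map units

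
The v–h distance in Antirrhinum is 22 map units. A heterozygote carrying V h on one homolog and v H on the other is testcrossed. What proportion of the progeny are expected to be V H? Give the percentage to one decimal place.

11.0%

A map distance of 22 map units corresponds to a recombination frequency of 0.220.
The F1 is V h / v H, so V H is a recombinant gamete class with expected frequency r/2 = 0.220/2 = 0.1100.
That is 0.1100 = 11.0% of the progeny.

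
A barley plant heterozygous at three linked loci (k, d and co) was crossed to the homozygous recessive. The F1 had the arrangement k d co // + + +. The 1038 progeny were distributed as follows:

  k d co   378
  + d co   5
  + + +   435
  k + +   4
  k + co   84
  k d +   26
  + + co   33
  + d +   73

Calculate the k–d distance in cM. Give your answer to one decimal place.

The two rarest classes, + d co and k + +, are the double crossovers. Comparing them with the parentals, only the k allele has switched, so k is the middle locus and the order is d – k – co.
Crossovers in the d–k interval produce the single-crossover classes k + co and + d + (84 + 73 = 157) plus the double crossovers (9).
RF(d–k) = (157 + 9) / 1038 = 166/1038 = 0.1599 → 16.0 cM.

16.0 cM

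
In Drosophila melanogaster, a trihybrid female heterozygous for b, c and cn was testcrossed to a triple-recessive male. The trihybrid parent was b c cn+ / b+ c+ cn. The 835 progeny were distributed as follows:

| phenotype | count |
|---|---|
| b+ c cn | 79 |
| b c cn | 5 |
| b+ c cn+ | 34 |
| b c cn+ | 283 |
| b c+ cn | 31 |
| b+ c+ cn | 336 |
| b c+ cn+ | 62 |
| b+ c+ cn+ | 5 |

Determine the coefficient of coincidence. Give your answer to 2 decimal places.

0.74

The two rarest classes, b c cn and b+ c+ cn+, are the double crossovers. Comparing them with the parentals, only the cn allele has switched, so cn is the middle locus and the order is c – cn – b.
c–cn: (141 + 10)/835 = 0.1808; cn–b: (65 + 10)/835 = 0.0898.
Expected DCO frequency = 0.1808 × 0.0898 ≈ 0.01624; observed = 10/835 ≈ 0.01198.
Coefficient of coincidence = 0.01198/0.01624 ≈ 0.74.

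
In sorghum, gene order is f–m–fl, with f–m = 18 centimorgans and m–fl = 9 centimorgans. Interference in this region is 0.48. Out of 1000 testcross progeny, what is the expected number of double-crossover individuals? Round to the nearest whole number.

Map distances give recombination frequencies of 0.180 and 0.090 for the two intervals.
With interference 0.48 (so coincidence = 0.52), expected double-crossover frequency = 0.180 × 0.090 × 0.52 = 0.00842.
Expected number = 0.00842 × 1000 = 8.42 ≈ 8.

8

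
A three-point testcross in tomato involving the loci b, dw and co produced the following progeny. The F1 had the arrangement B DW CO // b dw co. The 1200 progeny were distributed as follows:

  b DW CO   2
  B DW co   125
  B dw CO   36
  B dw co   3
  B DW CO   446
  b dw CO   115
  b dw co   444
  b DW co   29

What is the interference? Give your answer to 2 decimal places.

0.65

The two rarest classes, b DW CO and B dw co, are the double crossovers. Comparing them with the parentals, only the b allele has switched, so b is the middle locus and the order is co – b – dw.
co–b: (240 + 5)/1200 = 0.2042; b–dw: (65 + 5)/1200 = 0.0583.
Expected DCO frequency = 0.2042 × 0.0583 ≈ 0.01190; observed = 5/1200 ≈ 0.00417.
Coefficient of coincidence = 0.00417/0.01190 ≈ 0.35; interference = 1 − 0.35 = 0.65.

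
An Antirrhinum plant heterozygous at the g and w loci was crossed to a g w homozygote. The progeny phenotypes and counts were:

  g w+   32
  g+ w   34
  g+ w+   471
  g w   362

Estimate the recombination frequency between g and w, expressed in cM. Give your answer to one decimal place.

7.3 cM

The two most frequent classes, g+ w+ (471) and g w (362), are the parental types, so the F1 was g+ w+ / g w.
The recombinant classes are g+ w and g w+: 34 + 32 = 66.
Recombination frequency = 66/899 = 0.0734 ≈ 7.3%, i.e. 7.3 cM.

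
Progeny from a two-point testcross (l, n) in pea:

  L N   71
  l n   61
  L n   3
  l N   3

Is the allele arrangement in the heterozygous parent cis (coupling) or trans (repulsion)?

The two most frequent classes are L N (71) and l n (61); these are the parental (non-recombinant) types.
So the F1 carried L N on one chromosome and l n on the other — the recessive alleles are on the same chromosome (cis / coupling).

cis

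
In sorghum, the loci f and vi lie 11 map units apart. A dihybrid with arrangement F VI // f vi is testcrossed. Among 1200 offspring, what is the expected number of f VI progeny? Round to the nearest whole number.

A map distance of 11 map units corresponds to a recombination frequency of 0.110.
The F1 is F VI / f vi, so f VI is a recombinant gamete class with expected frequency r/2 = 0.110/2 = 0.0550.
Expected number = 0.0550 × 1200 = 66.00 ≈ 66.

66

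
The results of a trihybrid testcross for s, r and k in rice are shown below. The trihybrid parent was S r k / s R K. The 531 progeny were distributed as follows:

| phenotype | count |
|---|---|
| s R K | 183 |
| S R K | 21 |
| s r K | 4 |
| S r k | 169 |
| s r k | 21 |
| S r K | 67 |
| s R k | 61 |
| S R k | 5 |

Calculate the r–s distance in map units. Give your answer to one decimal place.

The two rarest classes, S R k and s r K, are the double crossovers. Comparing them with the parentals, only the r allele has switched, so r is the middle locus and the order is s – r – k.
Crossovers in the s–r interval produce the single-crossover classes s r k and S R K (21 + 21 = 42) plus the double crossovers (9).
RF(s–r) = (42 + 9) / 531 = 51/531 = 0.0960 → 9.6 map units.

9.6 map units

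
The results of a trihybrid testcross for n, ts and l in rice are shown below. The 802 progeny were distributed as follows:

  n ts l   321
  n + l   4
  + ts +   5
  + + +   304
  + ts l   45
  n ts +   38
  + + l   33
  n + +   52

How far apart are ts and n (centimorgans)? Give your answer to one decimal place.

13.2 centimorgans

The two most frequent reciprocal classes, + + + and n ts l, are the parental types, so the F1 was + + + / n ts l.
The two rarest classes, + ts + and n + l, are the double crossovers. Comparing them with the parentals, only the ts allele has switched, so ts is the middle locus and the order is l – ts – n.
Crossovers in the ts–n interval produce the single-crossover classes n + + and + ts l (52 + 45 = 97) plus the double crossovers (9).
RF(ts–n) = (97 + 9) / 802 = 106/802 = 0.1322 → 13.2 centimorgans.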